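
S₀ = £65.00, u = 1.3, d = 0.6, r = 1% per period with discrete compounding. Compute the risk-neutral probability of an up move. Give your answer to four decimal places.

Risk-neutral probability p = (1 + 0.01 − 0.6)/(1.3 − 0.6) = 0.4100/0.7000 = 0.5857

p = 0.5857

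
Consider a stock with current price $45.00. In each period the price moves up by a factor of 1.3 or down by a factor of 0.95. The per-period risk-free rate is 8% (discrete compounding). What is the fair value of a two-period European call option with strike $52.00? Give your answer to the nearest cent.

Risk-neutral probability p = (1 + 0.08 − 0.95)/(1.3 − 0.95) = 0.1300/0.3500 = 0.3714
Terminal stock prices: S_uu = 76.05, S_ud = 55.57, S_dd = 40.61
Terminal payoffs (S − K): max(24.05, 0) = 24.05, max(3.575, 0) = 3.575, max(-11.39, 0) = 0
Node u (S = 58.5): V_u = 1/1.08·[0.3714·24.0500 + 0.6286·3.5750] = 10.3519
Node d (S = 42.75): V_d = 1/1.08·[0.3714·3.5750 + 0.6286·0.0000] = 1.2295
Node 0 (S = 45): V_0 = 1/1.08·[0.3714·10.3519 + 0.6286·1.2295] = 4.2757

$4.28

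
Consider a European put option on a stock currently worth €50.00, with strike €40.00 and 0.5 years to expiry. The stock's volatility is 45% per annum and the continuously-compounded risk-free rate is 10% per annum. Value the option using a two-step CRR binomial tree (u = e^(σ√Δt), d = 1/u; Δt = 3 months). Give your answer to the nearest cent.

€1.93

CRR parameters: u = e^(σ√Δt) = e^(0.45·√0.25) = 1.2523, d = 1/u = 0.7985
Per-period rate: rΔt = 0.1·0.25 = 0.025, so R = e^0.025 = 1.0253
Risk-neutral probability p = (e^0.025 − 0.7985)/(1.2523 − 0.7985) = 0.2268/0.4538 = 0.4998
Terminal stock prices: S_uu = 78.42, S_ud = 50, S_dd = 31.88
Terminal payoffs (K − S): max(-38.42, 0) = 0, max(-10, 0) = 0, max(8.119, 0) = 8.119
Node u (S = 62.62): V_u = e^(−0.025)·[0.4998·0.0000 + 0.5002·0.0000] = 0.0000
Node d (S = 39.93): V_d = e^(−0.025)·[0.4998·0.0000 + 0.5002·8.1186] = 3.9609
Node 0 (S = 50): V_0 = e^(−0.025)·[0.4998·0.0000 + 0.5002·3.9609] = 1.9324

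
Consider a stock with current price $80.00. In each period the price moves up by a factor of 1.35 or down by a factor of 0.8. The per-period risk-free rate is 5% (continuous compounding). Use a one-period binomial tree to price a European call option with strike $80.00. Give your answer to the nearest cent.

$12.17

Risk-neutral probability p = (e^0.05 − 0.8)/(1.35 − 0.8) = 0.2513/0.5500 = 0.4569
Terminal stock prices: S_u = 108, S_d = 64
Terminal payoffs (S − K): max(28, 0) = 28, max(-16, 0) = 0
Node 0 (S = 80): V_0 = e^(−0.05)·[0.4569·28.0000 + 0.5431·0.0000] = 12.1681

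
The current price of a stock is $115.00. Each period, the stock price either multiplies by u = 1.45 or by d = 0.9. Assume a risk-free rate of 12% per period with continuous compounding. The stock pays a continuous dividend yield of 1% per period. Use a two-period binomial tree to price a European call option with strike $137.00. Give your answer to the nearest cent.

Per-period risk-free factor R = e^0.12 = 1.1275; dividend-adjusted growth = e^(0.12−0.01) = 1.1163.
Risk-neutral probability p = (1.1163 − 0.9)/(1.45 − 0.9) = 0.2163/0.5500 = 0.3932
Terminal stock prices: S_uu = 241.8, S_ud = 150.1, S_dd = 93.15
Terminal payoffs (S − K): max(104.8, 0) = 104.8, max(13.08, 0) = 13.08, max(-43.85, 0) = 0
Node u (S = 166.8): V_u = e^(−0.12)·[0.3932·104.7875 + 0.6068·13.0750] = 43.5827
Node d (S = 103.5): V_d = e^(−0.12)·[0.3932·13.0750 + 0.6068·0.0000] = 4.5601
Node 0 (S = 115): V_0 = e^(−0.12)·[0.3932·43.5827 + 0.6068·4.5601] = 17.6542

$17.65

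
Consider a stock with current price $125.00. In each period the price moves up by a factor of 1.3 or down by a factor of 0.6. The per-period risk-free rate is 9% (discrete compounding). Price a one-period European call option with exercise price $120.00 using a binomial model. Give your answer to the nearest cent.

Risk-neutral probability p = (1 + 0.09 − 0.6)/(1.3 − 0.6) = 0.4900/0.7000 = 0.7000
Terminal stock prices: S_u = 162.5, S_d = 75
Terminal payoffs (S − K): max(42.5, 0) = 42.5, max(-45, 0) = 0
Node 0 (S = 125): V_0 = 1/1.09·[0.7000·42.5000 + 0.3000·0.0000] = 27.2936

$27.29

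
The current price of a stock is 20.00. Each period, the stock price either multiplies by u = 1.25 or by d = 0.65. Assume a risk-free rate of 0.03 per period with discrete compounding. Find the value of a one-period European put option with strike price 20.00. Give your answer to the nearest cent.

2.49

Risk-neutral probability p = (1 + 0.03 − 0.65)/(1.25 − 0.65) = 0.3800/0.6000 = 0.6333
Terminal stock prices: S_u = 25, S_d = 13
Terminal payoffs (K − S): max(-5, 0) = 0, max(7, 0) = 7
Node 0 (S = 20): V_0 = 1/1.03·[0.6333·0.0000 + 0.3667·7.0000] = 2.4919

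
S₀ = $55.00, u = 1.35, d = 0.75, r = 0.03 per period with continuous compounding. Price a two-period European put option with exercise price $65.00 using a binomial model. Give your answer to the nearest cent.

Risk-neutral probability p = (e^0.03 − 0.75)/(1.35 − 0.75) = 0.2805/0.6000 = 0.4674
Terminal stock prices: S_uu = 100.2, S_ud = 55.69, S_dd = 30.94
Terminal payoffs (K − S): max(-35.24, 0) = 0, max(9.312, 0) = 9.312, max(34.06, 0) = 34.06
Node u (S = 74.25): V_u = e^(−0.03)·[0.4674·0.0000 + 0.5326·9.3125] = 4.8130
Node d (S = 41.25): V_d = e^(−0.03)·[0.4674·9.3125 + 0.5326·34.0625] = 21.8290
Node 0 (S = 55): V_0 = e^(−0.03)·[0.4674·4.8130 + 0.5326·21.8290] = 13.4652

$13.47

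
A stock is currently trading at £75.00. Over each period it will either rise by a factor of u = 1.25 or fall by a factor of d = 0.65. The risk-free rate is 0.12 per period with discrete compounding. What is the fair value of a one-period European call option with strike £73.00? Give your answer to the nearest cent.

Risk-neutral probability p = (1 + 0.12 − 0.65)/(1.25 − 0.65) = 0.4700/0.6000 = 0.7833
Terminal stock prices: S_u = 93.75, S_d = 48.75
Terminal payoffs (S − K): max(20.75, 0) = 20.75, max(-24.25, 0) = 0
Node 0 (S = 75): V_0 = 1/1.12·[0.7833·20.7500 + 0.2167·0.0000] = 14.5126

£14.51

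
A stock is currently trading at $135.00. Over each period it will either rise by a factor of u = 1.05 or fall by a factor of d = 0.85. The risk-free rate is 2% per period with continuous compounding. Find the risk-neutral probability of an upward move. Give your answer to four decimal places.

p = 0.8510

Risk-neutral probability p = (e^0.02 − 0.85)/(1.05 − 0.85) = 0.1702/0.2000 = 0.8510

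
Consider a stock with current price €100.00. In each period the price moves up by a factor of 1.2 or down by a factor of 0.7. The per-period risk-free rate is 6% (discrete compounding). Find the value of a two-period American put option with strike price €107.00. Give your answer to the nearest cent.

€13.90

Risk-neutral probability p = (1 + 0.06 − 0.7)/(1.2 − 0.7) = 0.3600/0.5000 = 0.7200
Terminal stock prices: S_uu = 144, S_ud = 84, S_dd = 49
Terminal payoffs (K − S): max(-37, 0) = 0, max(23, 0) = 23, max(58, 0) = 58
Node u (S = 120): continuation = 1/1.06·[0.7200·0.0000 + 0.2800·23.0000] = 6.0755; exercise value = 0.0000 ≤ continuation, so V_u = 6.0755
Node d (S = 70): continuation = 1/1.06·[0.7200·23.0000 + 0.2800·58.0000] = 30.9434; exercise value = 37.0000 > continuation, so V_d = 37.0000 (exercise)
Node 0 (S = 100): continuation = 1/1.06·[0.7200·6.0755 + 0.2800·37.0000] = 13.9003; exercise value = 7.0000 ≤ continuation, so V_0 = 13.9003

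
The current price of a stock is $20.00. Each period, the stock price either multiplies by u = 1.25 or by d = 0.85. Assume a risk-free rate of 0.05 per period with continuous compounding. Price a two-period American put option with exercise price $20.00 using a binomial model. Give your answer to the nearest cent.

Risk-neutral probability p = (e^0.05 − 0.85)/(1.25 − 0.85) = 0.2013/0.4000 = 0.5032
Terminal stock prices: S_uu = 31.25, S_ud = 21.25, S_dd = 14.45
Terminal payoffs (K − S): max(-11.25, 0) = 0, max(-1.25, 0) = 0, max(5.55, 0) = 5.55
Node u (S = 25): continuation = e^(−0.05)·[0.5032·0.0000 + 0.4968·0.0000] = 0.0000; exercise value = 0.0000 ≤ continuation, so V_u = 0.0000
Node d (S = 17): continuation = e^(−0.05)·[0.5032·0.0000 + 0.4968·5.5500] = 2.6229; exercise value = 3.0000 > continuation, so V_d = 3.0000 (exercise)
Node 0 (S = 20): continuation = e^(−0.05)·[0.5032·0.0000 + 0.4968·3.0000] = 1.4178; exercise value = 0.0000 ≤ continuation, so V_0 = 1.4178

$1.42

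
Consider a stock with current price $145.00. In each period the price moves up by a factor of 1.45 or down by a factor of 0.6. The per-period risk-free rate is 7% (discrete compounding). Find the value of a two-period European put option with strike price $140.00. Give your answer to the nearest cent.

$21.31

Risk-neutral probability p = (1 + 0.07 − 0.6)/(1.45 − 0.6) = 0.4700/0.8500 = 0.5529
Terminal stock prices: S_uu = 304.9, S_ud = 126.1, S_dd = 52.2
Terminal payoffs (K − S): max(-164.9, 0) = 0, max(13.85, 0) = 13.85, max(87.8, 0) = 87.8
Node u (S = 210.2): V_u = 1/1.07·[0.5529·0.0000 + 0.4471·13.8500] = 5.7867
Node d (S = 87): V_d = 1/1.07·[0.5529·13.8500 + 0.4471·87.8000] = 43.8411
Node 0 (S = 145): V_0 = 1/1.07·[0.5529·5.7867 + 0.4471·43.8411] = 21.3077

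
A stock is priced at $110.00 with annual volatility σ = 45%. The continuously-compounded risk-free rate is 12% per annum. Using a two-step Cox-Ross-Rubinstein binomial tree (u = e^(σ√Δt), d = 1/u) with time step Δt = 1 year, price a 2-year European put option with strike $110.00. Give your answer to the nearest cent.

$11.52

CRR parameters: u = e^(σ√Δt) = e^(0.45·√1) = 1.5683, d = 1/u = 0.6376
Per-period rate: rΔt = 0.12·1 = 0.12, so R = e^0.12 = 1.1275
Risk-neutral probability p = (e^0.12 − 0.6376)/(1.5683 − 0.6376) = 0.4899/0.9307 = 0.5264
Terminal stock prices: S_uu = 270.6, S_ud = 110, S_dd = 44.72
Terminal payoffs (K − S): max(-160.6, 0) = 0, max(0, 0) = 0, max(65.28, 0) = 65.28
Node u (S = 172.5): V_u = e^(−0.12)·[0.5264·0.0000 + 0.4736·0.0000] = 0.0000
Node d (S = 70.14): V_d = e^(−0.12)·[0.5264·0.0000 + 0.4736·65.2773] = 27.4222
Node 0 (S = 110): V_0 = e^(−0.12)·[0.5264·0.0000 + 0.4736·27.4222] = 11.5197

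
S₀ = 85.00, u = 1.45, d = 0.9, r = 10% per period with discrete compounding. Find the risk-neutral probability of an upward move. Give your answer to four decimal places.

Risk-neutral probability p = (1 + 0.1 − 0.9)/(1.45 − 0.9) = 0.2000/0.5500 = 0.3636

p = 0.3636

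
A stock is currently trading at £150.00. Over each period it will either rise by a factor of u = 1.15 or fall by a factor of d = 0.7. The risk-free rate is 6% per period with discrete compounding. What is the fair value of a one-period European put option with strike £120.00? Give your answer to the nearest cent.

£2.83

Risk-neutral probability p = (1 + 0.06 − 0.7)/(1.15 − 0.7) = 0.3600/0.4500 = 0.8000
Terminal stock prices: S_u = 172.5, S_d = 105
Terminal payoffs (K − S): max(-52.5, 0) = 0, max(15, 0) = 15
Node 0 (S = 150): V_0 = 1/1.06·[0.8000·0.0000 + 0.2000·15.0000] = 2.8302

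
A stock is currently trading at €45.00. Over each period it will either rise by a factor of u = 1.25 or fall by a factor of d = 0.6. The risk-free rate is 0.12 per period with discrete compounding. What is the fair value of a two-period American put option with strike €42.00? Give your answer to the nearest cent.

Risk-neutral probability p = (1 + 0.12 − 0.6)/(1.25 − 0.6) = 0.5200/0.6500 = 0.8000
Terminal stock prices: S_uu = 70.31, S_ud = 33.75, S_dd = 16.2
Terminal payoffs (K − S): max(-28.31, 0) = 0, max(8.25, 0) = 8.25, max(25.8, 0) = 25.8
Node u (S = 56.25): continuation = 1/1.12·[0.8000·0.0000 + 0.2000·8.2500] = 1.4732; exercise value = 0.0000 ≤ continuation, so V_u = 1.4732
Node d (S = 27): continuation = 1/1.12·[0.8000·8.2500 + 0.2000·25.8000] = 10.5000; exercise value = 15.0000 > continuation, so V_d = 15.0000 (exercise)
Node 0 (S = 45): continuation = 1/1.12·[0.8000·1.4732 + 0.2000·15.0000] = 3.7309; exercise value = 0.0000 ≤ continuation, so V_0 = 3.7309

€3.73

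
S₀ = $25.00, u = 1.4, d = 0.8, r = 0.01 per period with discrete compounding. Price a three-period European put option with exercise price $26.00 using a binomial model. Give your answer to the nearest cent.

Risk-neutral probability p = (1 + 0.01 − 0.8)/(1.4 − 0.8) = 0.2100/0.6000 = 0.3500
Terminal stock prices: S_uuu = 68.6, S_uud = 39.2, S_udd = 22.4, S_ddd = 12.8
Terminal payoffs (K − S): max(-42.6, 0) = 0, max(-13.2, 0) = 0, max(3.6, 0) = 3.6, max(13.2, 0) = 13.2
Node uu (S = 49): V_uu = 1/1.01·[0.3500·0.0000 + 0.6500·0.0000] = 0.0000
Node ud (S = 28): V_ud = 1/1.01·[0.3500·0.0000 + 0.6500·3.6000] = 2.3168
Node dd (S = 16): V_dd = 1/1.01·[0.3500·3.6000 + 0.6500·13.2000] = 9.7426
Node u (S = 35): V_u = 1/1.01·[0.3500·0.0000 + 0.6500·2.3168] = 1.4910
Node d (S = 20): V_d = 1/1.01·[0.3500·2.3168 + 0.6500·9.7426] = 7.0728
Node 0 (S = 25): V_0 = 1/1.01·[0.3500·1.4910 + 0.6500·7.0728] = 5.0685

$5.07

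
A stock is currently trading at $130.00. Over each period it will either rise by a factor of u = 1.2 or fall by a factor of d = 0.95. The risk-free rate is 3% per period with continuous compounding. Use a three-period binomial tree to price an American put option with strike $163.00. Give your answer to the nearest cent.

$33.00

Risk-neutral probability p = (e^0.03 − 0.95)/(1.2 − 0.95) = 0.0805/0.2500 = 0.3218
Terminal stock prices: S_uuu = 224.6, S_uud = 177.8, S_udd = 140.8, S_ddd = 111.5
Terminal payoffs (K − S): max(-61.64, 0) = 0, max(-14.84, 0) = 0, max(22.21, 0) = 22.21, max(51.54, 0) = 51.54
Node uu (S = 187.2): continuation = e^(−0.03)·[0.3218·0.0000 + 0.6782·0.0000] = 0.0000; exercise value = 0.0000 ≤ continuation, so V_uu = 0.0000
Node ud (S = 148.2): continuation = e^(−0.03)·[0.3218·0.0000 + 0.6782·22.2100] = 14.6173; exercise value = 14.8000 > continuation, so V_ud = 14.8000 (exercise)
Node dd (S = 117.3): continuation = e^(−0.03)·[0.3218·22.2100 + 0.6782·51.5413] = 40.8576; exercise value = 45.6750 > continuation, so V_dd = 45.6750 (exercise)
Node u (S = 156): continuation = e^(−0.03)·[0.3218·0.0000 + 0.6782·14.8000] = 9.7405; exercise value = 7.0000 ≤ continuation, so V_u = 9.7405
Node d (S = 123.5): continuation = e^(−0.03)·[0.3218·14.8000 + 0.6782·45.6750] = 34.6826; exercise value = 39.5000 > continuation, so V_d = 39.5000 (exercise)
Node 0 (S = 130): continuation = e^(−0.03)·[0.3218·9.7405 + 0.6782·39.5000] = 29.0385; exercise value = 33.0000 > continuation, so V_0 = 33.0000 (exercise)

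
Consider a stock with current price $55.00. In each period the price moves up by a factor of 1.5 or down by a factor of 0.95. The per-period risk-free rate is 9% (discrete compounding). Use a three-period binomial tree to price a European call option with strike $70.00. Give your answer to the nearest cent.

$8.25

Risk-neutral probability p = (1 + 0.09 − 0.95)/(1.5 − 0.95) = 0.1400/0.5500 = 0.2545
Terminal stock prices: S_uuu = 185.6, S_uud = 117.6, S_udd = 74.46, S_ddd = 47.16
Terminal payoffs (S − K): max(115.6, 0) = 115.6, max(47.56, 0) = 47.56, max(4.456, 0) = 4.456, max(-22.84, 0) = 0
Node uu (S = 123.8): V_uu = 1/1.09·[0.2545·115.6250 + 0.7455·47.5625] = 59.5298
Node ud (S = 78.38): V_ud = 1/1.09·[0.2545·47.5625 + 0.7455·4.4562] = 14.1548
Node dd (S = 49.64): V_dd = 1/1.09·[0.2545·4.4562 + 0.7455·0.0000] = 1.0407
Node u (S = 82.5): V_u = 1/1.09·[0.2545·59.5298 + 0.7455·14.1548] = 23.5824
Node d (S = 52.25): V_d = 1/1.09·[0.2545·14.1548 + 0.7455·1.0407] = 4.0173
Node 0 (S = 55): V_0 = 1/1.09·[0.2545·23.5824 + 0.7455·4.0173] = 8.2546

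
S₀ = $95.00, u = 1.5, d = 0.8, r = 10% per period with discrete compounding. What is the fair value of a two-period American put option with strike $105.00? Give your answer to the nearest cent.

$15.06

Risk-neutral probability p = (1 + 0.1 − 0.8)/(1.5 − 0.8) = 0.3000/0.7000 = 0.4286
Terminal stock prices: S_uu = 213.8, S_ud = 114, S_dd = 60.8
Terminal payoffs (K − S): max(-108.8, 0) = 0, max(-9, 0) = 0, max(44.2, 0) = 44.2
Node u (S = 142.5): continuation = 1/1.1·[0.4286·0.0000 + 0.5714·0.0000] = 0.0000; exercise value = 0.0000 ≤ continuation, so V_u = 0.0000
Node d (S = 76): continuation = 1/1.1·[0.4286·0.0000 + 0.5714·44.2000] = 22.9610; exercise value = 29.0000 > continuation, so V_d = 29.0000 (exercise)
Node 0 (S = 95): continuation = 1/1.1·[0.4286·0.0000 + 0.5714·29.0000] = 15.0649; exercise value = 10.0000 ≤ continuation, so V_0 = 15.0649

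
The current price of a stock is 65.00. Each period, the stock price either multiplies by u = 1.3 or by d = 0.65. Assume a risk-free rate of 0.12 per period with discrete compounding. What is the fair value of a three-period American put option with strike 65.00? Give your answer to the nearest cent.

Risk-neutral probability p = (1 + 0.12 − 0.65)/(1.3 − 0.65) = 0.4700/0.6500 = 0.7231
Terminal stock prices: S_uuu = 142.8, S_uud = 71.4, S_udd = 35.7, S_ddd = 17.85
Terminal payoffs (K − S): max(-77.81, 0) = 0, max(-6.403, 0) = 0, max(29.3, 0) = 29.3, max(47.15, 0) = 47.15
Node uu (S = 109.9): continuation = 1/1.12·[0.7231·0.0000 + 0.2769·0.0000] = 0.0000; exercise value = 0.0000 ≤ continuation, so V_uu = 0.0000
Node ud (S = 54.93): continuation = 1/1.12·[0.7231·0.0000 + 0.2769·29.2987] = 7.2442; exercise value = 10.0750 > continuation, so V_ud = 10.0750 (exercise)
Node dd (S = 27.46): continuation = 1/1.12·[0.7231·29.2987 + 0.2769·47.1494] = 30.5732; exercise value = 37.5375 > continuation, so V_dd = 37.5375 (exercise)
Node u (S = 84.5): continuation = 1/1.12·[0.7231·0.0000 + 0.2769·10.0750] = 2.4911; exercise value = 0.0000 ≤ continuation, so V_u = 2.4911
Node d (S = 42.25): continuation = 1/1.12·[0.7231·10.0750 + 0.2769·37.5375] = 15.7857; exercise value = 22.7500 > continuation, so V_d = 22.7500 (exercise)
Node 0 (S = 65): continuation = 1/1.12·[0.7231·2.4911 + 0.2769·22.7500] = 7.2332; exercise value = 0.0000 ≤ continuation, so V_0 = 7.2332

7.23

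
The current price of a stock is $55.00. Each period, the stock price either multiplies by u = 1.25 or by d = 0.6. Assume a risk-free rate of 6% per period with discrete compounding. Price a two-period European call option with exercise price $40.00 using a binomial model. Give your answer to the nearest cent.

$20.94

Risk-neutral probability p = (1 + 0.06 − 0.6)/(1.25 − 0.6) = 0.4600/0.6500 = 0.7077
Terminal stock prices: S_uu = 85.94, S_ud = 41.25, S_dd = 19.8
Terminal payoffs (S − K): max(45.94, 0) = 45.94, max(1.25, 0) = 1.25, max(-20.2, 0) = 0
Node u (S = 68.75): V_u = 1/1.06·[0.7077·45.9375 + 0.2923·1.2500] = 31.0142
Node d (S = 33): V_d = 1/1.06·[0.7077·1.2500 + 0.2923·0.0000] = 0.8345
Node 0 (S = 55): V_0 = 1/1.06·[0.7077·31.0142 + 0.2923·0.8345] = 20.9362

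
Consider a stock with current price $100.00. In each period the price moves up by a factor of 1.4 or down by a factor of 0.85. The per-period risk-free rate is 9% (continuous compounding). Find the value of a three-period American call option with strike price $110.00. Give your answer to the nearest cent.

$25.19

Risk-neutral probability p = (e^0.09 − 0.85)/(1.4 − 0.85) = 0.2442/0.5500 = 0.4440
Terminal stock prices: S_uuu = 274.4, S_uud = 166.6, S_udd = 101.1, S_ddd = 61.41
Terminal payoffs (S − K): max(164.4, 0) = 164.4, max(56.6, 0) = 56.6, max(-8.85, 0) = 0, max(-48.59, 0) = 0
Node uu (S = 196): continuation = e^(−0.09)·[0.4440·164.4000 + 0.5560·56.6000] = 95.4676; exercise value = 86.0000 ≤ continuation, so V_uu = 95.4676
Node ud (S = 119): continuation = e^(−0.09)·[0.4440·56.6000 + 0.5560·0.0000] = 22.9650; exercise value = 9.0000 ≤ continuation, so V_ud = 22.9650
Node dd (S = 72.25): continuation = e^(−0.09)·[0.4440·0.0000 + 0.5560·0.0000] = 0.0000; exercise value = 0.0000 ≤ continuation, so V_dd = 0.0000
Node u (S = 140): continuation = e^(−0.09)·[0.4440·95.4676 + 0.5560·22.9650] = 50.4058; exercise value = 30.0000 ≤ continuation, so V_u = 50.4058
Node d (S = 85): continuation = e^(−0.09)·[0.4440·22.9650 + 0.5560·0.0000] = 9.3179; exercise value = 0.0000 ≤ continuation, so V_d = 9.3179
Node 0 (S = 100): continuation = e^(−0.09)·[0.4440·50.4058 + 0.5560·9.3179] = 25.1870; exercise value = 0.0000 ≤ continuation, so V_0 = 25.1870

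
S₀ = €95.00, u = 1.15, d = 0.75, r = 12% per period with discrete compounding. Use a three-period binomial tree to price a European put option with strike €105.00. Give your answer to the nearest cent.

€1.98

Risk-neutral probability p = (1 + 0.12 − 0.75)/(1.15 − 0.75) = 0.3700/0.4000 = 0.9250
Terminal stock prices: S_uuu = 144.5, S_uud = 94.23, S_udd = 61.45, S_ddd = 40.08
Terminal payoffs (K − S): max(-39.48, 0) = 0, max(10.77, 0) = 10.77, max(43.55, 0) = 43.55, max(64.92, 0) = 64.92
Node uu (S = 125.6): V_uu = 1/1.12·[0.9250·0.0000 + 0.0750·10.7719] = 0.7213
Node ud (S = 81.94): V_ud = 1/1.12·[0.9250·10.7719 + 0.0750·43.5469] = 11.8125
Node dd (S = 53.44): V_dd = 1/1.12·[0.9250·43.5469 + 0.0750·64.9219] = 40.3125
Node u (S = 109.2): V_u = 1/1.12·[0.9250·0.7213 + 0.0750·11.8125] = 1.3868
Node d (S = 71.25): V_d = 1/1.12·[0.9250·11.8125 + 0.0750·40.3125] = 12.4554
Node 0 (S = 95): V_0 = 1/1.12·[0.9250·1.3868 + 0.0750·12.4554] = 1.9794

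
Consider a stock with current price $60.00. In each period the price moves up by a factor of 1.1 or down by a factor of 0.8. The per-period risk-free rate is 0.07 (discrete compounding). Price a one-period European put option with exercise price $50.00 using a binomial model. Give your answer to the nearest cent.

$0.19

Risk-neutral probability p = (1 + 0.07 − 0.8)/(1.1 − 0.8) = 0.2700/0.3000 = 0.9000
Terminal stock prices: S_u = 66, S_d = 48
Terminal payoffs (K − S): max(-16, 0) = 0, max(2, 0) = 2
Node 0 (S = 60): V_0 = 1/1.07·[0.9000·0.0000 + 0.1000·2.0000] = 0.1869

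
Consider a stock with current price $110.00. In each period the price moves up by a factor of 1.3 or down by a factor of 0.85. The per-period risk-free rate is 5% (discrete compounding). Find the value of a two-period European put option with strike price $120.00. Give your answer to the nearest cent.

Risk-neutral probability p = (1 + 0.05 − 0.85)/(1.3 − 0.85) = 0.2000/0.4500 = 0.4444
Terminal stock prices: S_uu = 185.9, S_ud = 121.5, S_dd = 79.47
Terminal payoffs (K − S): max(-65.9, 0) = 0, max(-1.55, 0) = 0, max(40.53, 0) = 40.53
Node u (S = 143): V_u = 1/1.05·[0.4444·0.0000 + 0.5556·0.0000] = 0.0000
Node d (S = 93.5): V_d = 1/1.05·[0.4444·0.0000 + 0.5556·40.5250] = 21.4418
Node 0 (S = 110): V_0 = 1/1.05·[0.4444·0.0000 + 0.5556·21.4418] = 11.3449

$11.34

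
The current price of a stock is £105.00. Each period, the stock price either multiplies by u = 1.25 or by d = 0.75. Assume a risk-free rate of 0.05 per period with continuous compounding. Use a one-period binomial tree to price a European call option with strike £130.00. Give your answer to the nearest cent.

Risk-neutral probability p = (e^0.05 − 0.75)/(1.25 − 0.75) = 0.3013/0.5000 = 0.6025
Terminal stock prices: S_u = 131.2, S_d = 78.75
Terminal payoffs (S − K): max(1.25, 0) = 1.25, max(-51.25, 0) = 0
Node 0 (S = 105): V_0 = e^(−0.05)·[0.6025·1.2500 + 0.3975·0.0000] = 0.7164

£0.72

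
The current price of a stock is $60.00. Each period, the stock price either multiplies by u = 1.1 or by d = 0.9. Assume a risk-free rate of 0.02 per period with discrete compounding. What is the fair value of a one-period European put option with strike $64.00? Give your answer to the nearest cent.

Risk-neutral probability p = (1 + 0.02 − 0.9)/(1.1 − 0.9) = 0.1200/0.2000 = 0.6000
Terminal stock prices: S_u = 66, S_d = 54
Terminal payoffs (K − S): max(-2, 0) = 0, max(10, 0) = 10
Node 0 (S = 60): V_0 = 1/1.02·[0.6000·0.0000 + 0.4000·10.0000] = 3.9216

$3.92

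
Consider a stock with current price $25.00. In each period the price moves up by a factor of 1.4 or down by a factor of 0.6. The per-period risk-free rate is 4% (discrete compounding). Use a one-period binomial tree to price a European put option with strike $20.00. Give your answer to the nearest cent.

Risk-neutral probability p = (1 + 0.04 − 0.6)/(1.4 − 0.6) = 0.4400/0.8000 = 0.5500
Terminal stock prices: S_u = 35, S_d = 15
Terminal payoffs (K − S): max(-15, 0) = 0, max(5, 0) = 5
Node 0 (S = 25): V_0 = 1/1.04·[0.5500·0.0000 + 0.4500·5.0000] = 2.1635

$2.16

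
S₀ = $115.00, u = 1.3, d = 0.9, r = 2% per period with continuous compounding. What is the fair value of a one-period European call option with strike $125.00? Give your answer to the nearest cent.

$7.22

Risk-neutral probability p = (e^0.02 − 0.9)/(1.3 − 0.9) = 0.1202/0.4000 = 0.3005
Terminal stock prices: S_u = 149.5, S_d = 103.5
Terminal payoffs (S − K): max(24.5, 0) = 24.5, max(-21.5, 0) = 0
Node 0 (S = 115): V_0 = e^(−0.02)·[0.3005·24.5000 + 0.6995·0.0000] = 7.2165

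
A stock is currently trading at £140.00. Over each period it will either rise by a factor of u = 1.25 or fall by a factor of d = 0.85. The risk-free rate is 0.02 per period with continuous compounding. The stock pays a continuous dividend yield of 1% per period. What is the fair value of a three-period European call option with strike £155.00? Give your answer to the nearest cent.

Per-period risk-free factor R = e^0.02 = 1.0202; dividend-adjusted growth = e^(0.02−0.01) = 1.0101.
Risk-neutral probability p = (1.0101 − 0.85)/(1.25 − 0.85) = 0.1601/0.4000 = 0.4001
Terminal stock prices: S_uuu = 273.4, S_uud = 185.9, S_udd = 126.4, S_ddd = 85.98
Terminal payoffs (S − K): max(118.4, 0) = 118.4, max(30.94, 0) = 30.94, max(-28.56, 0) = 0, max(-69.02, 0) = 0
Node uu (S = 218.8): V_uu = e^(−0.02)·[0.4001·118.4375 + 0.5999·30.9375] = 64.6426
Node ud (S = 148.8): V_ud = e^(−0.02)·[0.4001·30.9375 + 0.5999·0.0000] = 12.1338
Node dd (S = 101.1): V_dd = e^(−0.02)·[0.4001·0.0000 + 0.5999·0.0000] = 0.0000
Node u (S = 175): V_u = e^(−0.02)·[0.4001·64.6426 + 0.5999·12.1338] = 32.4876
Node d (S = 119): V_d = e^(−0.02)·[0.4001·12.1338 + 0.5999·0.0000] = 4.7589
Node 0 (S = 140): V_0 = e^(−0.02)·[0.4001·32.4876 + 0.5999·4.7589] = 15.5399

£15.54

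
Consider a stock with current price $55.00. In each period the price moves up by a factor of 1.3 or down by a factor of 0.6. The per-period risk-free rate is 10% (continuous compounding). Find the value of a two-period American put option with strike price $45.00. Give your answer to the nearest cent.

$3.37

Risk-neutral probability p = (e^0.1 − 0.6)/(1.3 − 0.6) = 0.5052/0.7000 = 0.7217
Terminal stock prices: S_uu = 92.95, S_ud = 42.9, S_dd = 19.8
Terminal payoffs (K − S): max(-47.95, 0) = 0, max(2.1, 0) = 2.1, max(25.2, 0) = 25.2
Node u (S = 71.5): continuation = e^(−0.1)·[0.7217·0.0000 + 0.2783·2.1000] = 0.5289; exercise value = 0.0000 ≤ continuation, so V_u = 0.5289
Node d (S = 33): continuation = e^(−0.1)·[0.7217·2.1000 + 0.2783·25.2000] = 7.7177; exercise value = 12.0000 > continuation, so V_d = 12.0000 (exercise)
Node 0 (S = 55): continuation = e^(−0.1)·[0.7217·0.5289 + 0.2783·12.0000] = 3.3674; exercise value = 0.0000 ≤ continuation, so V_0 = 3.3674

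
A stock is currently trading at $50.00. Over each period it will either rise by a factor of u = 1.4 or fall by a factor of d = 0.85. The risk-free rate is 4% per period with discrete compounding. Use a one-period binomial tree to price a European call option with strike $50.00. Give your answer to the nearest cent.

Risk-neutral probability p = (1 + 0.04 − 0.85)/(1.4 − 0.85) = 0.1900/0.5500 = 0.3455
Terminal stock prices: S_u = 70, S_d = 42.5
Terminal payoffs (S − K): max(20, 0) = 20, max(-7.5, 0) = 0
Node 0 (S = 50): V_0 = 1/1.04·[0.3455·20.0000 + 0.6545·0.0000] = 6.6434

$6.64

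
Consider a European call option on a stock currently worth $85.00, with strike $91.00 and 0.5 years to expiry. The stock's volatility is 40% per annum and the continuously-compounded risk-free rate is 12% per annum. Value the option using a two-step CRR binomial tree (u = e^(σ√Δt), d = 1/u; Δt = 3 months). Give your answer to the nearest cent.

CRR parameters: u = e^(σ√Δt) = e^(0.4·√0.25) = 1.2214, d = 1/u = 0.8187
Per-period rate: rΔt = 0.12·0.25 = 0.03, so R = e^0.03 = 1.0305
Risk-neutral probability p = (e^0.03 − 0.8187)/(1.2214 − 0.8187) = 0.2117/0.4027 = 0.5258
Terminal stock prices: S_uu = 126.8, S_ud = 85, S_dd = 56.98
Terminal payoffs (S − K): max(35.81, 0) = 35.81, max(-6, 0) = 0, max(-34.02, 0) = 0
Node u (S = 103.8): V_u = e^(−0.03)·[0.5258·35.8051 + 0.4742·0.0000] = 18.2698
Node d (S = 69.59): V_d = e^(−0.03)·[0.5258·0.0000 + 0.4742·0.0000] = 0.0000
Node 0 (S = 85): V_0 = e^(−0.03)·[0.5258·18.2698 + 0.4742·0.0000] = 9.3223

$9.32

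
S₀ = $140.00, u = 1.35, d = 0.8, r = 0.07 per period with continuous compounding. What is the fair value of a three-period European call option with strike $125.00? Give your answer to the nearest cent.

$45.47

Risk-neutral probability p = (e^0.07 − 0.8)/(1.35 − 0.8) = 0.2725/0.5500 = 0.4955
Terminal stock prices: S_uuu = 344.5, S_uud = 204.1, S_udd = 121, S_ddd = 71.68
Terminal payoffs (S − K): max(219.5, 0) = 219.5, max(79.12, 0) = 79.12, max(-4.04, 0) = 0, max(-53.32, 0) = 0
Node uu (S = 255.2): V_uu = e^(−0.07)·[0.4955·219.4525 + 0.5045·79.1200] = 138.6008
Node ud (S = 151.2): V_ud = e^(−0.07)·[0.4955·79.1200 + 0.5045·0.0000] = 36.5513
Node dd (S = 89.6): V_dd = e^(−0.07)·[0.4955·0.0000 + 0.5045·0.0000] = 0.0000
Node u (S = 189): V_u = e^(−0.07)·[0.4955·138.6008 + 0.5045·36.5513] = 81.2243
Node d (S = 112): V_d = e^(−0.07)·[0.4955·36.5513 + 0.5045·0.0000] = 16.8857
Node 0 (S = 140): V_0 = e^(−0.07)·[0.4955·81.2243 + 0.5045·16.8857] = 45.4668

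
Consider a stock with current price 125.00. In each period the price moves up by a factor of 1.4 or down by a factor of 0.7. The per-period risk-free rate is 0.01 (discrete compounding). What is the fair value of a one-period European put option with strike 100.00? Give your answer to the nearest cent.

Risk-neutral probability p = (1 + 0.01 − 0.7)/(1.4 − 0.7) = 0.3100/0.7000 = 0.4429
Terminal stock prices: S_u = 175, S_d = 87.5
Terminal payoffs (K − S): max(-75, 0) = 0, max(12.5, 0) = 12.5
Node 0 (S = 125): V_0 = 1/1.01·[0.4429·0.0000 + 0.5571·12.5000] = 6.8953

6.90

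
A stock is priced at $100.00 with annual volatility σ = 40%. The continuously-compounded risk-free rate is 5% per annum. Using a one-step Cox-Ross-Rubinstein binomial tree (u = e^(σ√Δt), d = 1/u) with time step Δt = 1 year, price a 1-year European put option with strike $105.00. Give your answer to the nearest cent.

CRR parameters: u = e^(σ√Δt) = e^(0.4·√1) = 1.4918, d = 1/u = 0.6703
Per-period rate: rΔt = 0.05·1 = 0.05, so R = e^0.05 = 1.0513
Risk-neutral probability p = (e^0.05 − 0.6703)/(1.4918 − 0.6703) = 0.3810/0.8215 = 0.4637
Terminal stock prices: S_u = 149.2, S_d = 67.03
Terminal payoffs (K − S): max(-44.18, 0) = 0, max(37.97, 0) = 37.97
Node 0 (S = 100): V_0 = e^(−0.05)·[0.4637·0.0000 + 0.5363·37.9680] = 19.3683

$19.37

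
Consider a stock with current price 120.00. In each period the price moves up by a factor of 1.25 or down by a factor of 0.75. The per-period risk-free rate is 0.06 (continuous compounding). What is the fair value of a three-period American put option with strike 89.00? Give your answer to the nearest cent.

Risk-neutral probability p = (e^0.06 − 0.75)/(1.25 − 0.75) = 0.3118/0.5000 = 0.6237
Terminal stock prices: S_uuu = 234.4, S_uud = 140.6, S_udd = 84.38, S_ddd = 50.62
Terminal payoffs (K − S): max(-145.4, 0) = 0, max(-51.62, 0) = 0, max(4.625, 0) = 4.625, max(38.38, 0) = 38.38
Node uu (S = 187.5): continuation = e^(−0.06)·[0.6237·0.0000 + 0.3763·0.0000] = 0.0000; exercise value = 0.0000 ≤ continuation, so V_uu = 0.0000
Node ud (S = 112.5): continuation = e^(−0.06)·[0.6237·0.0000 + 0.3763·4.6250] = 1.6392; exercise value = 0.0000 ≤ continuation, so V_ud = 1.6392
Node dd (S = 67.5): continuation = e^(−0.06)·[0.6237·4.6250 + 0.3763·38.3750] = 16.3170; exercise value = 21.5000 > continuation, so V_dd = 21.5000 (exercise)
Node u (S = 150): continuation = e^(−0.06)·[0.6237·0.0000 + 0.3763·1.6392] = 0.5809; exercise value = 0.0000 ≤ continuation, so V_u = 0.5809
Node d (S = 90): continuation = e^(−0.06)·[0.6237·1.6392 + 0.3763·21.5000] = 8.5826; exercise value = 0.0000 ≤ continuation, so V_d = 8.5826
Node 0 (S = 120): continuation = e^(−0.06)·[0.6237·0.5809 + 0.3763·8.5826] = 3.3830; exercise value = 0.0000 ≤ continuation, so V_0 = 3.3830

3.38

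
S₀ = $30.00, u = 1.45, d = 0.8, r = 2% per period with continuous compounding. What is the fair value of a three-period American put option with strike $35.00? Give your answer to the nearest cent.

$8.63

Risk-neutral probability p = (e^0.02 − 0.8)/(1.45 − 0.8) = 0.2202/0.6500 = 0.3388
Terminal stock prices: S_uuu = 91.46, S_uud = 50.46, S_udd = 27.84, S_ddd = 15.36
Terminal payoffs (K − S): max(-56.46, 0) = 0, max(-15.46, 0) = 0, max(7.16, 0) = 7.16, max(19.64, 0) = 19.64
Node uu (S = 63.08): continuation = e^(−0.02)·[0.3388·0.0000 + 0.6612·0.0000] = 0.0000; exercise value = 0.0000 ≤ continuation, so V_uu = 0.0000
Node ud (S = 34.8): continuation = e^(−0.02)·[0.3388·0.0000 + 0.6612·7.1600] = 4.6407; exercise value = 0.2000 ≤ continuation, so V_ud = 4.6407
Node dd (S = 19.2): continuation = e^(−0.02)·[0.3388·7.1600 + 0.6612·19.6400] = 15.1070; exercise value = 15.8000 > continuation, so V_dd = 15.8000 (exercise)
Node u (S = 43.5): continuation = e^(−0.02)·[0.3388·0.0000 + 0.6612·4.6407] = 3.0078; exercise value = 0.0000 ≤ continuation, so V_u = 3.0078
Node d (S = 24): continuation = e^(−0.02)·[0.3388·4.6407 + 0.6612·15.8000] = 11.7815; exercise value = 11.0000 ≤ continuation, so V_d = 11.7815
Node 0 (S = 30): continuation = e^(−0.02)·[0.3388·3.0078 + 0.6612·11.7815] = 8.6348; exercise value = 5.0000 ≤ continuation, so V_0 = 8.6348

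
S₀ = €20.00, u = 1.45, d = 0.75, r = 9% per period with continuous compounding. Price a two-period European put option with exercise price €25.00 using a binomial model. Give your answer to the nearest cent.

Risk-neutral probability p = (e^0.09 − 0.75)/(1.45 − 0.75) = 0.3442/0.7000 = 0.4917
Terminal stock prices: S_uu = 42.05, S_ud = 21.75, S_dd = 11.25
Terminal payoffs (K − S): max(-17.05, 0) = 0, max(3.25, 0) = 3.25, max(13.75, 0) = 13.75
Node u (S = 29): V_u = e^(−0.09)·[0.4917·0.0000 + 0.5083·3.2500] = 1.5099
Node d (S = 15): V_d = e^(−0.09)·[0.4917·3.2500 + 0.5083·13.7500] = 7.8483
Node 0 (S = 20): V_0 = e^(−0.09)·[0.4917·1.5099 + 0.5083·7.8483] = 4.3246

€4.32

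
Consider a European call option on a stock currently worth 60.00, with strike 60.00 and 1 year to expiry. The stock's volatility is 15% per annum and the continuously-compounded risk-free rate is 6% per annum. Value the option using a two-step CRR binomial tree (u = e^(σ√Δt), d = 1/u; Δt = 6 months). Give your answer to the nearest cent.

5.08

CRR parameters: u = e^(σ√Δt) = e^(0.15·√0.5) = 1.1119, d = 1/u = 0.8994
Per-period rate: rΔt = 0.06·0.5 = 0.03, so R = e^0.03 = 1.0305
Risk-neutral probability p = (e^0.03 − 0.8994)/(1.1119 − 0.8994) = 0.1311/0.2125 = 0.6168
Terminal stock prices: S_uu = 74.18, S_ud = 60, S_dd = 48.53
Terminal payoffs (S − K): max(14.18, 0) = 14.18, max(0, 0) = 0, max(-11.47, 0) = 0
Node u (S = 66.71): V_u = e^(−0.03)·[0.6168·14.1787 + 0.3832·0.0000] = 8.4870
Node d (S = 53.96): V_d = e^(−0.03)·[0.6168·0.0000 + 0.3832·0.0000] = 0.0000
Node 0 (S = 60): V_0 = e^(−0.03)·[0.6168·8.4870 + 0.3832·0.0000] = 5.0801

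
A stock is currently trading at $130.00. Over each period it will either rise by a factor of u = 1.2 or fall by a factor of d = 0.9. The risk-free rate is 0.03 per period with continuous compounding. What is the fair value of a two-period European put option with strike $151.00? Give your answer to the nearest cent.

Risk-neutral probability p = (e^0.03 − 0.9)/(1.2 − 0.9) = 0.1305/0.3000 = 0.4348
Terminal stock prices: S_uu = 187.2, S_ud = 140.4, S_dd = 105.3
Terminal payoffs (K − S): max(-36.2, 0) = 0, max(10.6, 0) = 10.6, max(45.7, 0) = 45.7
Node u (S = 156): V_u = e^(−0.03)·[0.4348·0.0000 + 0.5652·10.6000] = 5.8136
Node d (S = 117): V_d = e^(−0.03)·[0.4348·10.6000 + 0.5652·45.7000] = 29.5373
Node 0 (S = 130): V_0 = e^(−0.03)·[0.4348·5.8136 + 0.5652·29.5373] = 18.6530

$18.65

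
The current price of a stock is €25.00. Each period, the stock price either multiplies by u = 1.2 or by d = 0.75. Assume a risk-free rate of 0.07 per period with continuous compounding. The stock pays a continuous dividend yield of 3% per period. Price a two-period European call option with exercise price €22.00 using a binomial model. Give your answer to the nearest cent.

Per-period risk-free factor R = e^0.07 = 1.0725; dividend-adjusted growth = e^(0.07−0.03) = 1.0408.
Risk-neutral probability p = (1.0408 − 0.75)/(1.2 − 0.75) = 0.2908/0.4500 = 0.6462
Terminal stock prices: S_uu = 36, S_ud = 22.5, S_dd = 14.06
Terminal payoffs (S − K): max(14, 0) = 14, max(0.5, 0) = 0.5, max(-7.938, 0) = 0
Node u (S = 30): V_u = e^(−0.07)·[0.6462·14.0000 + 0.3538·0.5000] = 8.6007
Node d (S = 18.75): V_d = e^(−0.07)·[0.6462·0.5000 + 0.3538·0.0000] = 0.3013
Node 0 (S = 25): V_0 = e^(−0.07)·[0.6462·8.6007 + 0.3538·0.3013] = 5.2818

€5.28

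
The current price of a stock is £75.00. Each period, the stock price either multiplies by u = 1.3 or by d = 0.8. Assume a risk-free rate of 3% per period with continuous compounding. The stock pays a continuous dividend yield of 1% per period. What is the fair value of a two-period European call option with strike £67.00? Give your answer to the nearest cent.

£16.02

Per-period risk-free factor R = e^0.03 = 1.0305; dividend-adjusted growth = e^(0.03−0.01) = 1.0202.
Risk-neutral probability p = (1.0202 − 0.8)/(1.3 − 0.8) = 0.2202/0.5000 = 0.4404
Terminal stock prices: S_uu = 126.8, S_ud = 78, S_dd = 48
Terminal payoffs (S − K): max(59.75, 0) = 59.75, max(11, 0) = 11, max(-19, 0) = 0
Node u (S = 97.5): V_u = e^(−0.03)·[0.4404·59.7500 + 0.5596·11.0000] = 31.5100
Node d (S = 60): V_d = e^(−0.03)·[0.4404·11.0000 + 0.5596·0.0000] = 4.7013
Node 0 (S = 75): V_0 = e^(−0.03)·[0.4404·31.5100 + 0.5596·4.7013] = 16.0200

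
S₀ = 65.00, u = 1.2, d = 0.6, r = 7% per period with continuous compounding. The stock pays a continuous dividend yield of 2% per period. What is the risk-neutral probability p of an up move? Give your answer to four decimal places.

p = 0.7521

Per-period risk-free factor R = e^0.07 = 1.0725; dividend-adjusted growth = e^(0.07−0.02) = 1.0513.
Risk-neutral probability p = (1.0513 − 0.6)/(1.2 − 0.6) = 0.4513/0.6000 = 0.7521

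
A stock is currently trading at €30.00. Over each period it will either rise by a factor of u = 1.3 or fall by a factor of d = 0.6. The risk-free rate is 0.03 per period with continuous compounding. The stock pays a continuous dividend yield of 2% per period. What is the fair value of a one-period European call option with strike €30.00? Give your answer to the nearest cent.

€5.12

Per-period risk-free factor R = e^0.03 = 1.0305; dividend-adjusted growth = e^(0.03−0.02) = 1.0101.
Risk-neutral probability p = (1.0101 − 0.6)/(1.3 − 0.6) = 0.4101/0.7000 = 0.5858
Terminal stock prices: S_u = 39, S_d = 18
Terminal payoffs (S − K): max(9, 0) = 9, max(-12, 0) = 0
Node 0 (S = 30): V_0 = e^(−0.03)·[0.5858·9.0000 + 0.4142·0.0000] = 5.1163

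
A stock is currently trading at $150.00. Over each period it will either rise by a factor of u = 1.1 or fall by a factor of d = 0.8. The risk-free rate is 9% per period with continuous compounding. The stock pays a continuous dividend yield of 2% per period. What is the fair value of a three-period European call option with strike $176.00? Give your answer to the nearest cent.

$13.53

Per-period risk-free factor R = e^0.09 = 1.0942; dividend-adjusted growth = e^(0.09−0.02) = 1.0725.
Risk-neutral probability p = (1.0725 − 0.8)/(1.1 − 0.8) = 0.2725/0.3000 = 0.9084
Terminal stock prices: S_uuu = 199.7, S_uud = 145.2, S_udd = 105.6, S_ddd = 76.8
Terminal payoffs (S − K): max(23.65, 0) = 23.65, max(-30.8, 0) = 0, max(-70.4, 0) = 0, max(-99.2, 0) = 0
Node uu (S = 181.5): V_uu = e^(−0.09)·[0.9084·23.6500 + 0.0916·0.0000] = 19.6337
Node ud (S = 132): V_ud = e^(−0.09)·[0.9084·0.0000 + 0.0916·0.0000] = 0.0000
Node dd (S = 96): V_dd = e^(−0.09)·[0.9084·0.0000 + 0.0916·0.0000] = 0.0000
Node u (S = 165): V_u = e^(−0.09)·[0.9084·19.6337 + 0.0916·0.0000] = 16.2995
Node d (S = 120): V_d = e^(−0.09)·[0.9084·0.0000 + 0.0916·0.0000] = 0.0000
Node 0 (S = 150): V_0 = e^(−0.09)·[0.9084·16.2995 + 0.0916·0.0000] = 13.5315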